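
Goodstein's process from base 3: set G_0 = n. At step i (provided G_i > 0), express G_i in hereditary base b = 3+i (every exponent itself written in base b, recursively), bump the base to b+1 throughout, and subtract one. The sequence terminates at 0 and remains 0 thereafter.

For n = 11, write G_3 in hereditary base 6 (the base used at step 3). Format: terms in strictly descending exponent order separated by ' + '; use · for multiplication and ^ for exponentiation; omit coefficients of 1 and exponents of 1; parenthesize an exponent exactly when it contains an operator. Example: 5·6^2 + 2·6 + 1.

G_0 = 11. HB_3(11) = 3^2 + 2. Bump = 18. G_1 = 17.
G_1 = 17. HB_4(17) = 4^2 + 1. Bump = 26. G_2 = 25.
G_2 = 25. HB_5(25) = 5^2. Bump = 36. G_3 = 35.

5·6 + 5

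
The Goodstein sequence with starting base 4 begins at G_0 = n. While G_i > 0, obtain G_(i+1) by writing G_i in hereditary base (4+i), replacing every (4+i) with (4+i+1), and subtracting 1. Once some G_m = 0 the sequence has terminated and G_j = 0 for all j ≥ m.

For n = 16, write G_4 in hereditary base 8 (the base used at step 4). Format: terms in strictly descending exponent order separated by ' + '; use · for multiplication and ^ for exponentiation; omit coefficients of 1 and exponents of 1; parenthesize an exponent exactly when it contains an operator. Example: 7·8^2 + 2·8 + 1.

4·8 + 1

(0) 16|_4 = 4^2 ↦ 5^2|_5 = 25 ⇒ 24
(1) 24|_5 = 4·5 + 4 ↦ 4·6 + 4|_6 = 28 ⇒ 27
(2) 27|_6 = 4·6 + 3 ↦ 4·7 + 3|_7 = 31 ⇒ 30
(3) 30|_7 = 4·7 + 2 ↦ 4·8 + 2|_8 = 34 ⇒ 33
(4) 33|_8 = 4·8 + 1 ↦ 4·9 + 1|_9 = 37 ⇒ 36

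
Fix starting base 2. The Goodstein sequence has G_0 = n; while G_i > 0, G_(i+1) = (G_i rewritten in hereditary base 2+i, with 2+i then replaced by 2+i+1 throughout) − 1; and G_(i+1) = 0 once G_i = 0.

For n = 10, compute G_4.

279935

i=0: 10 = 2^(2 + 1) + 2 (b=2); 2→3: 3^(3 + 1) + 3 = 84; 84−1 = 83
i=1: 83 = 3^(3 + 1) + 2 (b=3); 3→4: 4^(4 + 1) + 2 = 1026; 1026−1 = 1025
i=2: 1025 = 4^(4 + 1) + 1 (b=4); 4→5: 5^(5 + 1) + 1 = 15626; 15626−1 = 15625
i=3: 15625 = 5^(5 + 1) (b=5); 5→6: 6^(6 + 1) = 279936; 279936−1 = 279935
i=4: 279935 = 5·6^6 + 5·6^5 + 5·6^4 + 5·6^3 + 5·6^2 + 5·6 + 5 (b=6); 6→7: 5·7^7 + 5·7^5 + 5·7^4 + 5·7^3 + 5·7^2 + 5·7 + 5 = 4215755; 4215755−1 = 4215754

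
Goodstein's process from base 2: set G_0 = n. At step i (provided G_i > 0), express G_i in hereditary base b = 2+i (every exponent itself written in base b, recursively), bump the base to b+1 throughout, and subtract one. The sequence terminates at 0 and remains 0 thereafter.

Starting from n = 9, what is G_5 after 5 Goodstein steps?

2471826

[0] 9 ≡ 2^(2 + 1) + 1 (base 2). Lift 3: 82. −1: 81.
[1] 81 ≡ 3^(3 + 1) (base 3). Lift 4: 1024. −1: 1023.
[2] 1023 ≡ 3·4^4 + 3·4^3 + 3·4^2 + 3·4 + 3 (base 4). Lift 5: 9843. −1: 9842.
[3] 9842 ≡ 3·5^5 + 3·5^3 + 3·5^2 + 3·5 + 2 (base 5). Lift 6: 140744. −1: 140743.
[4] 140743 ≡ 3·6^6 + 3·6^3 + 3·6^2 + 3·6 + 1 (base 6). Lift 7: 2471827. −1: 2471826.
[5] 2471826 ≡ 3·7^7 + 3·7^3 + 3·7^2 + 3·7 (base 7). Lift 8: 50333400. −1: 50333399.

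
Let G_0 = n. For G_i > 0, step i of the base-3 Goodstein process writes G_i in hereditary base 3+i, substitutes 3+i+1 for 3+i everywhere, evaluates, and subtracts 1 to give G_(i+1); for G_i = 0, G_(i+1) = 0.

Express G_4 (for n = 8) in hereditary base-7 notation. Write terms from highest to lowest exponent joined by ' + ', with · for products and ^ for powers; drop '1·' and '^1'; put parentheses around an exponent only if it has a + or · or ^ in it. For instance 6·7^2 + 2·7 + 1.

8 —HB3→ 2·3 + 2 —bump→ 2·4 + 2 = 10 —(−1)→ 9
9 —HB4→ 2·4 + 1 —bump→ 2·5 + 1 = 11 —(−1)→ 10
10 —HB5→ 2·5 —bump→ 2·6 = 12 —(−1)→ 11
11 —HB6→ 6 + 5 —bump→ 7 + 5 = 12 —(−1)→ 11
11 —HB7→ 7 + 4 —bump→ 8 + 4 = 12 —(−1)→ 11

7 + 4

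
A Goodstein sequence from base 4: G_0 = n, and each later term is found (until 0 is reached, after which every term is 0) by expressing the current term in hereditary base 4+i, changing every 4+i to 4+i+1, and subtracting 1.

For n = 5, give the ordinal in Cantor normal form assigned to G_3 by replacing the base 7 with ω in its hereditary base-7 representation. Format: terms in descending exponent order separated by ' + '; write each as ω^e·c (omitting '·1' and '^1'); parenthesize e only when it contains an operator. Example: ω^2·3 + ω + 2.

4

i=0: 5 = 4 + 1 (b=4); 4→5: 5 + 1 = 6; 6−1 = 5
i=1: 5 = 5 (b=5); 5→6: 6 = 6; 6−1 = 5
i=2: 5 = 5 (b=6); 6→7: 5 = 5; 5−1 = 4
i=3: 4 = 4 (b=7); 7→8: 4 = 4; 4−1 = 3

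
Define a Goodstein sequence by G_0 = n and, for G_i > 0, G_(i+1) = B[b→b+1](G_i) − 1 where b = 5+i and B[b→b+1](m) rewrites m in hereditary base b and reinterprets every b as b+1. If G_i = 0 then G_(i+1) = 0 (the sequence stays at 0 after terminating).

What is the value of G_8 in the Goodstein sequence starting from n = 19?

32

i=0: 19 = 3·5 + 4 (b=5); 5→6: 3·6 + 4 = 22; 22−1 = 21
i=1: 21 = 3·6 + 3 (b=6); 6→7: 3·7 + 3 = 24; 24−1 = 23
i=2: 23 = 3·7 + 2 (b=7); 7→8: 3·8 + 2 = 26; 26−1 = 25
i=3: 25 = 3·8 + 1 (b=8); 8→9: 3·9 + 1 = 28; 28−1 = 27
i=4: 27 = 3·9 (b=9); 9→10: 3·10 = 30; 30−1 = 29
i=5: 29 = 2·10 + 9 (b=10); 10→11: 2·11 + 9 = 31; 31−1 = 30
i=6: 30 = 2·11 + 8 (b=11); 11→12: 2·12 + 8 = 32; 32−1 = 31
i=7: 31 = 2·12 + 7 (b=12); 12→13: 2·13 + 7 = 33; 33−1 = 32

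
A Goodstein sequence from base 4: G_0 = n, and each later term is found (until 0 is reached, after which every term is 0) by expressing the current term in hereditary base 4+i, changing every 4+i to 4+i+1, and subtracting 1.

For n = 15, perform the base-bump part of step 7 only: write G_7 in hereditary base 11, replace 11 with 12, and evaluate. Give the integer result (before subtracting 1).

step 0: 15 = 3·4 + 3; sub 5 for 4: 3·5 + 3; = 18; G_1 = 18−1 = 17
step 1: 17 = 3·5 + 2; sub 6 for 5: 3·6 + 2; = 20; G_2 = 20−1 = 19
step 2: 19 = 3·6 + 1; sub 7 for 6: 3·7 + 1; = 22; G_3 = 22−1 = 21
step 3: 21 = 3·7; sub 8 for 7: 3·8; = 24; G_4 = 24−1 = 23
step 4: 23 = 2·8 + 7; sub 9 for 8: 2·9 + 7; = 25; G_5 = 25−1 = 24
step 5: 24 = 2·9 + 6; sub 10 for 9: 2·10 + 6; = 26; G_6 = 26−1 = 25
step 6: 25 = 2·10 + 5; sub 11 for 10: 2·11 + 5; = 27; G_7 = 27−1 = 26
step 7: 26 = 2·11 + 4; sub 12 for 11: 2·12 + 4; = 28; G_8 = 28−1 = 27

28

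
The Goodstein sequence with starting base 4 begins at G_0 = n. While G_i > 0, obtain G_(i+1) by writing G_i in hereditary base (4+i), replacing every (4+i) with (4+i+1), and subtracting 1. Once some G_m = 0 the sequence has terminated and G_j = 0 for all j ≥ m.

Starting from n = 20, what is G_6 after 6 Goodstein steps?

99

(0) 20|_4 = 4^2 + 4 ↦ 5^2 + 5|_5 = 30 ⇒ 29
(1) 29|_5 = 5^2 + 4 ↦ 6^2 + 4|_6 = 40 ⇒ 39
(2) 39|_6 = 6^2 + 3 ↦ 7^2 + 3|_7 = 52 ⇒ 51
(3) 51|_7 = 7^2 + 2 ↦ 8^2 + 2|_8 = 66 ⇒ 65
(4) 65|_8 = 8^2 + 1 ↦ 9^2 + 1|_9 = 82 ⇒ 81
(5) 81|_9 = 9^2 ↦ 10^2|_10 = 100 ⇒ 99
(6) 99|_10 = 9·10 + 9 ↦ 9·11 + 9|_11 = 108 ⇒ 107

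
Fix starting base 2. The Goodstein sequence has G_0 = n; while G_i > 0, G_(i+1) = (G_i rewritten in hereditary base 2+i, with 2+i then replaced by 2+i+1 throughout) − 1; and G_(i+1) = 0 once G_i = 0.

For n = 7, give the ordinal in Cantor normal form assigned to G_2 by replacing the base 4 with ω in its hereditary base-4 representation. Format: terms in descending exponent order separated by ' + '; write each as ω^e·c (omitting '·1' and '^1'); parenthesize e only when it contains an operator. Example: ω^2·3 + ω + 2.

ω^ω + 3

(0) 7|_2 = 2^2 + 2 + 1 ↦ 3^3 + 3 + 1|_3 = 31 ⇒ 30
(1) 30|_3 = 3^3 + 3 ↦ 4^4 + 4|_4 = 260 ⇒ 259
(2) 259|_4 = 4^4 + 3 ↦ 5^5 + 3|_5 = 3128 ⇒ 3127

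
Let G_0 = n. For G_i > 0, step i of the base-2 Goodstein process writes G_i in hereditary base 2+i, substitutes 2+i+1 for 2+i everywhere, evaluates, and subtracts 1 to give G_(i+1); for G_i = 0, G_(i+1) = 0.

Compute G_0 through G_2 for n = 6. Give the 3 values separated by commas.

6, 29, 257

G_0 = 6. HB_2(6) = 2^2 + 2. Bump = 30. G_1 = 29.
G_1 = 29. HB_3(29) = 3^3 + 2. Bump = 258. G_2 = 257.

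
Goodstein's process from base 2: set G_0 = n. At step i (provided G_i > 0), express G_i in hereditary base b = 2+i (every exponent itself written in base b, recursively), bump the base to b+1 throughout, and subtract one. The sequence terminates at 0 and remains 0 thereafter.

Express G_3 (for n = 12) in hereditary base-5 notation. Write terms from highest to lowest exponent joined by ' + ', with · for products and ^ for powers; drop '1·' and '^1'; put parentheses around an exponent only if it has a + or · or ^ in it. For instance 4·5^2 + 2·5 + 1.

base 2: 12 = 2^(2 + 1) + 2^2; at 3: 3^(3 + 1) + 3^3 = 108; next = 107
base 3: 107 = 3^(3 + 1) + 2·3^2 + 2·3 + 2; at 4: 4^(4 + 1) + 2·4^2 + 2·4 + 2 = 1066; next = 1065
base 4: 1065 = 4^(4 + 1) + 2·4^2 + 2·4 + 1; at 5: 5^(5 + 1) + 2·5^2 + 2·5 + 1 = 15686; next = 15685

5^(5 + 1) + 2·5^2 + 2·5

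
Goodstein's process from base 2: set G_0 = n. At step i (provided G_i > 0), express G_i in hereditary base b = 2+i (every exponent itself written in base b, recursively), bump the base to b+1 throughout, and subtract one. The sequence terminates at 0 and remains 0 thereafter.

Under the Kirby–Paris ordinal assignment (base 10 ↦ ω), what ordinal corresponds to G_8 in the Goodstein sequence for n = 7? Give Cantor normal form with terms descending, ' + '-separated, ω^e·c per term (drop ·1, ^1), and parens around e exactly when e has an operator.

ω^7·7 + ω^6·7 + ω^5·7 + ω^4·7 + ω^3·7 + ω^2·7 + ω·7 + 5

step 0: 7 = 2^2 + 2 + 1; sub 3 for 2: 3^3 + 3 + 1; = 31; G_1 = 31−1 = 30
step 1: 30 = 3^3 + 3; sub 4 for 3: 4^4 + 4; = 260; G_2 = 260−1 = 259
step 2: 259 = 4^4 + 3; sub 5 for 4: 5^5 + 3; = 3128; G_3 = 3128−1 = 3127
step 3: 3127 = 5^5 + 2; sub 6 for 5: 6^6 + 2; = 46658; G_4 = 46658−1 = 46657
step 4: 46657 = 6^6 + 1; sub 7 for 6: 7^7 + 1; = 823544; G_5 = 823544−1 = 823543
step 5: 823543 = 7^7; sub 8 for 7: 8^8; = 16777216; G_6 = 16777216−1 = 16777215
step 6: 16777215 = 7·8^7 + 7·8^6 + 7·8^5 + 7·8^4 + 7·8^3 + 7·8^2 + 7·8 + 7; sub 9 for 8: 7·9^7 + 7·9^6 + 7·9^5 + 7·9^4 + 7·9^3 + 7·9^2 + 7·9 + 7; = 37665880; G_7 = 37665880−1 = 37665879
step 7: 37665879 = 7·9^7 + 7·9^6 + 7·9^5 + 7·9^4 + 7·9^3 + 7·9^2 + 7·9 + 6; sub 10 for 9: 7·10^7 + 7·10^6 + 7·10^5 + 7·10^4 + 7·10^3 + 7·10^2 + 7·10 + 6; = 77777776; G_8 = 77777776−1 = 77777775
step 8: 77777775 = 7·10^7 + 7·10^6 + 7·10^5 + 7·10^4 + 7·10^3 + 7·10^2 + 7·10 + 5; sub 11 for 10: 7·11^7 + 7·11^6 + 7·11^5 + 7·11^4 + 7·11^3 + 7·11^2 + 7·11 + 5; = 150051214; G_9 = 150051214−1 = 150051213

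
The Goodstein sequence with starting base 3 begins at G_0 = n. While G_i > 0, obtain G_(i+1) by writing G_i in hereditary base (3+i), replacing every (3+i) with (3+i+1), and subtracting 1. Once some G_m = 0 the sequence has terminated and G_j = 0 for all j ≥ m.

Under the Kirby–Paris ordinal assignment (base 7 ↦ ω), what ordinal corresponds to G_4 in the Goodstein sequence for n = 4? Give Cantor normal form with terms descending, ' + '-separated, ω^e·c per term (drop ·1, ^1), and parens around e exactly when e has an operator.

2

[0] 4 ≡ 3 + 1 (base 3). Lift 4: 5. −1: 4.
[1] 4 ≡ 4 (base 4). Lift 5: 5. −1: 4.
[2] 4 ≡ 4 (base 5). Lift 6: 4. −1: 3.
[3] 3 ≡ 3 (base 6). Lift 7: 3. −1: 2.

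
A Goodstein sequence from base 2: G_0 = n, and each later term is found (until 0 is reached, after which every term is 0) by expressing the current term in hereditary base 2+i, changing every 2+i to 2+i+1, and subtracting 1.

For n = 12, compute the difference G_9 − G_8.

3038428376763

G_0=12  [base 2] 2^(2 + 1) + 2^2  →[2↦3]→  3^(3 + 1) + 3^3 = 108  −1 ⇒ G_1=107
G_1=107  [base 3] 3^(3 + 1) + 2·3^2 + 2·3 + 2  →[3↦4]→  4^(4 + 1) + 2·4^2 + 2·4 + 2 = 1066  −1 ⇒ G_2=1065
G_2=1065  [base 4] 4^(4 + 1) + 2·4^2 + 2·4 + 1  →[4↦5]→  5^(5 + 1) + 2·5^2 + 2·5 + 1 = 15686  −1 ⇒ G_3=15685
G_3=15685  [base 5] 5^(5 + 1) + 2·5^2 + 2·5  →[5↦6]→  6^(6 + 1) + 2·6^2 + 2·6 = 280020  −1 ⇒ G_4=280019
G_4=280019  [base 6] 6^(6 + 1) + 2·6^2 + 6 + 5  →[6↦7]→  7^(7 + 1) + 2·7^2 + 7 + 5 = 5764911  −1 ⇒ G_5=5764910
G_5=5764910  [base 7] 7^(7 + 1) + 2·7^2 + 7 + 4  →[7↦8]→  8^(8 + 1) + 2·8^2 + 8 + 4 = 134217868  −1 ⇒ G_6=134217867
G_6=134217867  [base 8] 8^(8 + 1) + 2·8^2 + 8 + 3  →[8↦9]→  9^(9 + 1) + 2·9^2 + 9 + 3 = 3486784575  −1 ⇒ G_7=3486784574
G_7=3486784574  [base 9] 9^(9 + 1) + 2·9^2 + 9 + 2  →[9↦10]→  10^(10 + 1) + 2·10^2 + 10 + 2 = 100000000212  −1 ⇒ G_8=100000000211
G_8=100000000211  [base 10] 10^(10 + 1) + 2·10^2 + 10 + 1  →[10↦11]→  11^(11 + 1) + 2·11^2 + 11 + 1 = 3138428376975  −1 ⇒ G_9=3138428376974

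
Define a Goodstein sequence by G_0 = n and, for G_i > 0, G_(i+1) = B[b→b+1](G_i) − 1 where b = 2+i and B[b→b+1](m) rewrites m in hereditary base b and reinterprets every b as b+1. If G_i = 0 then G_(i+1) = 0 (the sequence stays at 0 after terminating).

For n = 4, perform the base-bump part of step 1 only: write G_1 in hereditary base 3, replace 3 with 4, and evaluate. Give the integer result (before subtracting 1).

(0) 4|_2 = 2^2 ↦ 3^3|_3 = 27 ⇒ 26
(1) 26|_3 = 2·3^2 + 2·3 + 2 ↦ 2·4^2 + 2·4 + 2|_4 = 42 ⇒ 41

42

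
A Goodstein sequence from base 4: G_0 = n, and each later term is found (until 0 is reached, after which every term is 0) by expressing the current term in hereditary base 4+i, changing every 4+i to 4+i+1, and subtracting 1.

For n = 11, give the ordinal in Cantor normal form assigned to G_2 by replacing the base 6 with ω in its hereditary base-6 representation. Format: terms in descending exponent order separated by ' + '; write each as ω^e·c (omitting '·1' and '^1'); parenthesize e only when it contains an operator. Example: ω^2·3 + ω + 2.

ω·2 + 1

base 4: 11 = 2·4 + 3; at 5: 2·5 + 3 = 13; next = 12
base 5: 12 = 2·5 + 2; at 6: 2·6 + 2 = 14; next = 13
base 6: 13 = 2·6 + 1; at 7: 2·7 + 1 = 15; next = 14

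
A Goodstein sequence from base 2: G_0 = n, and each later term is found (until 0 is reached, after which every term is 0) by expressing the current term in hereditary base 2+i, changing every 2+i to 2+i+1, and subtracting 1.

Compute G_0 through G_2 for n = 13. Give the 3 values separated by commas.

[0] 13 ≡ 2^(2 + 1) + 2^2 + 1 (base 2). Lift 3: 109. −1: 108.
[1] 108 ≡ 3^(3 + 1) + 3^3 (base 3). Lift 4: 1280. −1: 1279.

13, 108, 1279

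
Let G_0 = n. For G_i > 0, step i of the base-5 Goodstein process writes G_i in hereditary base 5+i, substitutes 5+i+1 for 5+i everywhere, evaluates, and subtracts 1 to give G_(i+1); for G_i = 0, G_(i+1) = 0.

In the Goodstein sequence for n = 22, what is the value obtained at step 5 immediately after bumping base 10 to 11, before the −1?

38

(0) 22|_5 = 4·5 + 2 ↦ 4·6 + 2|_6 = 26 ⇒ 25
(1) 25|_6 = 4·6 + 1 ↦ 4·7 + 1|_7 = 29 ⇒ 28
(2) 28|_7 = 4·7 ↦ 4·8|_8 = 32 ⇒ 31
(3) 31|_8 = 3·8 + 7 ↦ 3·9 + 7|_9 = 34 ⇒ 33
(4) 33|_9 = 3·9 + 6 ↦ 3·10 + 6|_10 = 36 ⇒ 35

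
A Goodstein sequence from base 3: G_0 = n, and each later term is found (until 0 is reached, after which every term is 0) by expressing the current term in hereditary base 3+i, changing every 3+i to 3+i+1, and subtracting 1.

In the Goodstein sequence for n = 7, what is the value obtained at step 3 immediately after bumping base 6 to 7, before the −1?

step 0: 7 = 2·3 + 1; sub 4 for 3: 2·4 + 1; = 9; G_1 = 9−1 = 8
step 1: 8 = 2·4; sub 5 for 4: 2·5; = 10; G_2 = 10−1 = 9
step 2: 9 = 5 + 4; sub 6 for 5: 6 + 4; = 10; G_3 = 10−1 = 9
step 3: 9 = 6 + 3; sub 7 for 6: 7 + 3; = 10; G_4 = 10−1 = 9

10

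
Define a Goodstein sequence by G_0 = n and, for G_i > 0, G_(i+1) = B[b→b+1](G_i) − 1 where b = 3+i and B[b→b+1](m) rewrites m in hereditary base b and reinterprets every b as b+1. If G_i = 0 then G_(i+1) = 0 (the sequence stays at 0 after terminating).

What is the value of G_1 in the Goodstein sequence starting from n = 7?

i=0: 7 = 2·3 + 1 (b=3); 3→4: 2·4 + 1 = 9; 9−1 = 8
i=1: 8 = 2·4 (b=4); 4→5: 2·5 = 10; 10−1 = 9

8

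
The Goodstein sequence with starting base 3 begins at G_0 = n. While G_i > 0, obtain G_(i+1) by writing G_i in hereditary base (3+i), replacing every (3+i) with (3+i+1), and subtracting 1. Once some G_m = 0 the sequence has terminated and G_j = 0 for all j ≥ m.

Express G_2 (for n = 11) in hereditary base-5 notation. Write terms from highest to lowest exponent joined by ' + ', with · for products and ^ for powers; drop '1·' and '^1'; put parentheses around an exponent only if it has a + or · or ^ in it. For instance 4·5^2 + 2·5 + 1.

[0] 11 ≡ 3^2 + 2 (base 3). Lift 4: 18. −1: 17.
[1] 17 ≡ 4^2 + 1 (base 4). Lift 5: 26. −1: 25.
[2] 25 ≡ 5^2 (base 5). Lift 6: 36. −1: 35.

5^2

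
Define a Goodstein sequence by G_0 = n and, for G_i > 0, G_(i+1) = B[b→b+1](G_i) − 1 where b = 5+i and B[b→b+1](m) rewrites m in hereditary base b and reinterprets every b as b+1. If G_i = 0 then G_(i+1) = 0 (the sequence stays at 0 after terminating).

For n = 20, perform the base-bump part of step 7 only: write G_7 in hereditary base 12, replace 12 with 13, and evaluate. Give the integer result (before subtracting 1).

37

base 5: 20 = 4·5; at 6: 4·6 = 24; next = 23
base 6: 23 = 3·6 + 5; at 7: 3·7 + 5 = 26; next = 25
base 7: 25 = 3·7 + 4; at 8: 3·8 + 4 = 28; next = 27
base 8: 27 = 3·8 + 3; at 9: 3·9 + 3 = 30; next = 29
base 9: 29 = 3·9 + 2; at 10: 3·10 + 2 = 32; next = 31
base 10: 31 = 3·10 + 1; at 11: 3·11 + 1 = 34; next = 33
base 11: 33 = 3·11; at 12: 3·12 = 36; next = 35
base 12: 35 = 2·12 + 11; at 13: 2·13 + 11 = 37; next = 36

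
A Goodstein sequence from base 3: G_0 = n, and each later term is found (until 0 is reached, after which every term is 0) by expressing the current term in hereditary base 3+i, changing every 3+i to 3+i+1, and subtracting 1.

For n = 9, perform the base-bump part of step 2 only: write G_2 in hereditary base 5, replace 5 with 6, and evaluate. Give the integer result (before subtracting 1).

20

base 3: 9 = 3^2; at 4: 4^2 = 16; next = 15
base 4: 15 = 3·4 + 3; at 5: 3·5 + 3 = 18; next = 17
base 5: 17 = 3·5 + 2; at 6: 3·6 + 2 = 20; next = 19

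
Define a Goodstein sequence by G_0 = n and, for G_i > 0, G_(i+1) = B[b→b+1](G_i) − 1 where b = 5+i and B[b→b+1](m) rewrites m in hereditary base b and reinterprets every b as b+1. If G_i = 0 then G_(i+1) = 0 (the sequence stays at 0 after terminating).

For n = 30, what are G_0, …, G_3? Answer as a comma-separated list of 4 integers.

30, 41, 53, 67

[0] 30 ≡ 5^2 + 5 (base 5). Lift 6: 42. −1: 41.
[1] 41 ≡ 6^2 + 5 (base 6). Lift 7: 54. −1: 53.
[2] 53 ≡ 7^2 + 4 (base 7). Lift 8: 68. −1: 67.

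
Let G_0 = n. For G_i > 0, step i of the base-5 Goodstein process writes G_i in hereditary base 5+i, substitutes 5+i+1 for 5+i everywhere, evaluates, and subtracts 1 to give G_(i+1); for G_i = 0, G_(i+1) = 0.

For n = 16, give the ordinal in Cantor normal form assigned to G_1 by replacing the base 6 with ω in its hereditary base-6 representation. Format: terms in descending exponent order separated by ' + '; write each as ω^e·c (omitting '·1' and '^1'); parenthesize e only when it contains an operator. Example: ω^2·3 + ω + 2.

[0] 16 ≡ 3·5 + 1 (base 5). Lift 6: 19. −1: 18.
[1] 18 ≡ 3·6 (base 6). Lift 7: 21. −1: 20.

ω·3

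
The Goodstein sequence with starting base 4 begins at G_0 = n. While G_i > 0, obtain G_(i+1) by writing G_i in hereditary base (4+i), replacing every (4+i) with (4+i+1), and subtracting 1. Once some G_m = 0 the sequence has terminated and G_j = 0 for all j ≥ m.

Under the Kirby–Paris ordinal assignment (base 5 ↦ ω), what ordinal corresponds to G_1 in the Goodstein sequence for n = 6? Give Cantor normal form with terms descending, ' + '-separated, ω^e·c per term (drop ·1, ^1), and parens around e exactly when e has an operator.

G_0 = 6. HB_4(6) = 4 + 2. Bump = 7. G_1 = 6.
G_1 = 6. HB_5(6) = 5 + 1. Bump = 7. G_2 = 6.

ω + 1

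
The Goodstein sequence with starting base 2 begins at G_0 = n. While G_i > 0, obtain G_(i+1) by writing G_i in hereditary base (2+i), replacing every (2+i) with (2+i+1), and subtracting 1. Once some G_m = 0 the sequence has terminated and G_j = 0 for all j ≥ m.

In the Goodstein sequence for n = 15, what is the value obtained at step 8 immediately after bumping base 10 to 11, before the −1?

3138578427935

15 —HB2→ 2^(2 + 1) + 2^2 + 2 + 1 —bump→ 3^(3 + 1) + 3^3 + 3 + 1 = 112 —(−1)→ 111
111 —HB3→ 3^(3 + 1) + 3^3 + 3 —bump→ 4^(4 + 1) + 4^4 + 4 = 1284 —(−1)→ 1283
1283 —HB4→ 4^(4 + 1) + 4^4 + 3 —bump→ 5^(5 + 1) + 5^5 + 3 = 18753 —(−1)→ 18752
18752 —HB5→ 5^(5 + 1) + 5^5 + 2 —bump→ 6^(6 + 1) + 6^6 + 2 = 326594 —(−1)→ 326593
326593 —HB6→ 6^(6 + 1) + 6^6 + 1 —bump→ 7^(7 + 1) + 7^7 + 1 = 6588345 —(−1)→ 6588344
6588344 —HB7→ 7^(7 + 1) + 7^7 —bump→ 8^(8 + 1) + 8^8 = 150994944 —(−1)→ 150994943
150994943 —HB8→ 8^(8 + 1) + 7·8^7 + 7·8^6 + 7·8^5 + 7·8^4 + 7·8^3 + 7·8^2 + 7·8 + 7 —bump→ 9^(9 + 1) + 7·9^7 + 7·9^6 + 7·9^5 + 7·9^4 + 7·9^3 + 7·9^2 + 7·9 + 7 = 3524450281 —(−1)→ 3524450280
3524450280 —HB9→ 9^(9 + 1) + 7·9^7 + 7·9^6 + 7·9^5 + 7·9^4 + 7·9^3 + 7·9^2 + 7·9 + 6 —bump→ 10^(10 + 1) + 7·10^7 + 7·10^6 + 7·10^5 + 7·10^4 + 7·10^3 + 7·10^2 + 7·10 + 6 = 100077777776 —(−1)→ 100077777775
100077777775 —HB10→ 10^(10 + 1) + 7·10^7 + 7·10^6 + 7·10^5 + 7·10^4 + 7·10^3 + 7·10^2 + 7·10 + 5 —bump→ 11^(11 + 1) + 7·11^7 + 7·11^6 + 7·11^5 + 7·11^4 + 7·11^3 + 7·11^2 + 7·11 + 5 = 3138578427935 —(−1)→ 3138578427934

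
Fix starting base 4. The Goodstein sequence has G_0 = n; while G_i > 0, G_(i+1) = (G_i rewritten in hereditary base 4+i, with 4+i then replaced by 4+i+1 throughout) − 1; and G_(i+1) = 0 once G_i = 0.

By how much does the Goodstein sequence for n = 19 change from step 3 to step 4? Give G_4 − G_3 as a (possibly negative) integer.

14

G_0 = 19. HB_4(19) = 4^2 + 3. Bump = 28. G_1 = 27.
G_1 = 27. HB_5(27) = 5^2 + 2. Bump = 38. G_2 = 37.
G_2 = 37. HB_6(37) = 6^2 + 1. Bump = 50. G_3 = 49.
G_3 = 49. HB_7(49) = 7^2. Bump = 64. G_4 = 63.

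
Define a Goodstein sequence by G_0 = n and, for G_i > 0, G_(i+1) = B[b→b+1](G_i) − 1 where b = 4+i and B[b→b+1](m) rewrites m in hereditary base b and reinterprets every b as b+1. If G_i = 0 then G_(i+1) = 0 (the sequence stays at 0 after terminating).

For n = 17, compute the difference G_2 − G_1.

10

i=0: 17 = 4^2 + 1 (b=4); 4→5: 5^2 + 1 = 26; 26−1 = 25
i=1: 25 = 5^2 (b=5); 5→6: 6^2 = 36; 36−1 = 35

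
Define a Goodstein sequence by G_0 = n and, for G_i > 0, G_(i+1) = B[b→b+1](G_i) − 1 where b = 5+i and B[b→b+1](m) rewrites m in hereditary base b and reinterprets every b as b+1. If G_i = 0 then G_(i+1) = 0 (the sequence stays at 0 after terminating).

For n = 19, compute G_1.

(0) 19|_5 = 3·5 + 4 ↦ 3·6 + 4|_6 = 22 ⇒ 21
(1) 21|_6 = 3·6 + 3 ↦ 3·7 + 3|_7 = 24 ⇒ 23

21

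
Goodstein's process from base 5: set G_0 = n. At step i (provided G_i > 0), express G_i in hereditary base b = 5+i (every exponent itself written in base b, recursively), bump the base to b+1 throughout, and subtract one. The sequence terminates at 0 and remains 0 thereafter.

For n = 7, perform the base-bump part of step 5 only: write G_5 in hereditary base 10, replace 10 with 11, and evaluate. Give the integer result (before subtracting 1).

5

step 0: 7 = 5 + 2; sub 6 for 5: 6 + 2; = 8; G_1 = 8−1 = 7
step 1: 7 = 6 + 1; sub 7 for 6: 7 + 1; = 8; G_2 = 8−1 = 7
step 2: 7 = 7; sub 8 for 7: 8; = 8; G_3 = 8−1 = 7
step 3: 7 = 7; sub 9 for 8: 7; = 7; G_4 = 7−1 = 6
step 4: 6 = 6; sub 10 for 9: 6; = 6; G_5 = 6−1 = 5
step 5: 5 = 5; sub 11 for 10: 5; = 5; G_6 = 5−1 = 4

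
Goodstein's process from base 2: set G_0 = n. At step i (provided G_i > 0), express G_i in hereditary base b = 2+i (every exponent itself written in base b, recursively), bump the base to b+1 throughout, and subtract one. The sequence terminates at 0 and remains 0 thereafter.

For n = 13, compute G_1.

13 —HB2→ 2^(2 + 1) + 2^2 + 1 —bump→ 3^(3 + 1) + 3^3 + 1 = 109 —(−1)→ 108
108 —HB3→ 3^(3 + 1) + 3^3 —bump→ 4^(4 + 1) + 4^4 = 1280 —(−1)→ 1279

108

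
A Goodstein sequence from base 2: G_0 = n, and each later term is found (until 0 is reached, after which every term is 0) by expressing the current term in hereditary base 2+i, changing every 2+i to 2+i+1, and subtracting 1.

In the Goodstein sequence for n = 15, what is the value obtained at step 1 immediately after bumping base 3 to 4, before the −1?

G_0 = 15. HB_2(15) = 2^(2 + 1) + 2^2 + 2 + 1. Bump = 112. G_1 = 111.
G_1 = 111. HB_3(111) = 3^(3 + 1) + 3^3 + 3. Bump = 1284. G_2 = 1283.

1284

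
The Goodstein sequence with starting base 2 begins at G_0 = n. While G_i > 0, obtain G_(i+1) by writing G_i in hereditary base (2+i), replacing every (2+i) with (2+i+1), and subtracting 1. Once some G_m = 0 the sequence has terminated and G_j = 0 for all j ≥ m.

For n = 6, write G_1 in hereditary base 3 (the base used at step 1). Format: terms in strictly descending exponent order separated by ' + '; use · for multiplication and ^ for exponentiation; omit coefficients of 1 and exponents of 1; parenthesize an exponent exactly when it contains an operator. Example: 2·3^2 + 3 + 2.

(0) 6|_2 = 2^2 + 2 ↦ 3^3 + 3|_3 = 30 ⇒ 29
(1) 29|_3 = 3^3 + 2 ↦ 4^4 + 2|_4 = 258 ⇒ 257

3^3 + 2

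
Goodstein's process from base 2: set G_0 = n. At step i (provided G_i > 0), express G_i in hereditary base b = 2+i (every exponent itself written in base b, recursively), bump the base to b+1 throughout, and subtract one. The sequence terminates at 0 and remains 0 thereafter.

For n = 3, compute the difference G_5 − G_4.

base 2: 3 = 2 + 1; at 3: 3 + 1 = 4; next = 3
base 3: 3 = 3; at 4: 4 = 4; next = 3
base 4: 3 = 3; at 5: 3 = 3; next = 2
base 5: 2 = 2; at 6: 2 = 2; next = 1
base 6: 1 = 1; at 7: 1 = 1; next = 0

-1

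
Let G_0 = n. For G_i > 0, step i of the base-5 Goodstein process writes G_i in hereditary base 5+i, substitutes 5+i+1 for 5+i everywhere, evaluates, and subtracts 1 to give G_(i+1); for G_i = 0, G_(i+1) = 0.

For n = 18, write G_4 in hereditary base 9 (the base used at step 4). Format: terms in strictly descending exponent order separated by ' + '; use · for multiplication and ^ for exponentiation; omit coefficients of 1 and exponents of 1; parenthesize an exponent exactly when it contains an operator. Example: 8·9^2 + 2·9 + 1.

[0] 18 ≡ 3·5 + 3 (base 5). Lift 6: 21. −1: 20.
[1] 20 ≡ 3·6 + 2 (base 6). Lift 7: 23. −1: 22.
[2] 22 ≡ 3·7 + 1 (base 7). Lift 8: 25. −1: 24.
[3] 24 ≡ 3·8 (base 8). Lift 9: 27. −1: 26.

2·9 + 8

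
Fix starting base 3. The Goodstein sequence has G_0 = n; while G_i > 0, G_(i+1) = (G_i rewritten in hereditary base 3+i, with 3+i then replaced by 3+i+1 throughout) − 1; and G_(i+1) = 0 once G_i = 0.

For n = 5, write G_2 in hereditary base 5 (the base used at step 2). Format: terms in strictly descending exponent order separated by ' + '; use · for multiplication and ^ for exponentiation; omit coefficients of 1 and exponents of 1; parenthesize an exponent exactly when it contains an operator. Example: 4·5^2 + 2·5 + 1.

5 —HB3→ 3 + 2 —bump→ 4 + 2 = 6 —(−1)→ 5
5 —HB4→ 4 + 1 —bump→ 5 + 1 = 6 —(−1)→ 5
5 —HB5→ 5 —bump→ 6 = 6 —(−1)→ 5

5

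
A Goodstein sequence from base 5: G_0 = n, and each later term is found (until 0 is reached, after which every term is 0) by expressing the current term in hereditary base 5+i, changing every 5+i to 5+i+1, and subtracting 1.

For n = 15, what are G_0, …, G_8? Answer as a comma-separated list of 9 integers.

base 5: 15 = 3·5; at 6: 3·6 = 18; next = 17
base 6: 17 = 2·6 + 5; at 7: 2·7 + 5 = 19; next = 18
base 7: 18 = 2·7 + 4; at 8: 2·8 + 4 = 20; next = 19
base 8: 19 = 2·8 + 3; at 9: 2·9 + 3 = 21; next = 20
base 9: 20 = 2·9 + 2; at 10: 2·10 + 2 = 22; next = 21
base 10: 21 = 2·10 + 1; at 11: 2·11 + 1 = 23; next = 22
base 11: 22 = 2·11; at 12: 2·12 = 24; next = 23
base 12: 23 = 12 + 11; at 13: 13 + 11 = 24; next = 23

15, 17, 18, 19, 20, 21, 22, 23, 23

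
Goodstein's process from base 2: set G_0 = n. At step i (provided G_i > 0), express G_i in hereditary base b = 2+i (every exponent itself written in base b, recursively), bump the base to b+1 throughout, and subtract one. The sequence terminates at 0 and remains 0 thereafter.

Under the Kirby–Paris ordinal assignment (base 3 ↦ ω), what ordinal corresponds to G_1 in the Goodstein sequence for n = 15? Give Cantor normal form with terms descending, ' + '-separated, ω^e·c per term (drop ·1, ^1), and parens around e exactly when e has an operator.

ω^(ω + 1) + ω^ω + ω

[0] 15 ≡ 2^(2 + 1) + 2^2 + 2 + 1 (base 2). Lift 3: 112. −1: 111.
[1] 111 ≡ 3^(3 + 1) + 3^3 + 3 (base 3). Lift 4: 1284. −1: 1283.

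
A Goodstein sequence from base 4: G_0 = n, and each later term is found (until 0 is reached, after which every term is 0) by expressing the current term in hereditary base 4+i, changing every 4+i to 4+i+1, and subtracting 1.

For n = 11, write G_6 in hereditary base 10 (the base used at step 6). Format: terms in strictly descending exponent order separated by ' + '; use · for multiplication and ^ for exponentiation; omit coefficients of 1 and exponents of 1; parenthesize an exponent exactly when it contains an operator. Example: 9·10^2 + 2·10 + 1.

i=0: 11 = 2·4 + 3 (b=4); 4→5: 2·5 + 3 = 13; 13−1 = 12
i=1: 12 = 2·5 + 2 (b=5); 5→6: 2·6 + 2 = 14; 14−1 = 13
i=2: 13 = 2·6 + 1 (b=6); 6→7: 2·7 + 1 = 15; 15−1 = 14
i=3: 14 = 2·7 (b=7); 7→8: 2·8 = 16; 16−1 = 15
i=4: 15 = 8 + 7 (b=8); 8→9: 9 + 7 = 16; 16−1 = 15
i=5: 15 = 9 + 6 (b=9); 9→10: 10 + 6 = 16; 16−1 = 15
i=6: 15 = 10 + 5 (b=10); 10→11: 11 + 5 = 16; 16−1 = 15

10 + 5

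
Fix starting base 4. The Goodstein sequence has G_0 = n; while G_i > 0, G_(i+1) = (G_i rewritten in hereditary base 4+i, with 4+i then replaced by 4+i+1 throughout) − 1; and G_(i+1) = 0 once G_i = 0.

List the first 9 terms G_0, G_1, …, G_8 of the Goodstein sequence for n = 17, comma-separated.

i=0: 17 = 4^2 + 1 (b=4); 4→5: 5^2 + 1 = 26; 26−1 = 25
i=1: 25 = 5^2 (b=5); 5→6: 6^2 = 36; 36−1 = 35
i=2: 35 = 5·6 + 5 (b=6); 6→7: 5·7 + 5 = 40; 40−1 = 39
i=3: 39 = 5·7 + 4 (b=7); 7→8: 5·8 + 4 = 44; 44−1 = 43
i=4: 43 = 5·8 + 3 (b=8); 8→9: 5·9 + 3 = 48; 48−1 = 47
i=5: 47 = 5·9 + 2 (b=9); 9→10: 5·10 + 2 = 52; 52−1 = 51
i=6: 51 = 5·10 + 1 (b=10); 10→11: 5·11 + 1 = 56; 56−1 = 55
i=7: 55 = 5·11 (b=11); 11→12: 5·12 = 60; 60−1 = 59

17, 25, 35, 39, 43, 47, 51, 55, 59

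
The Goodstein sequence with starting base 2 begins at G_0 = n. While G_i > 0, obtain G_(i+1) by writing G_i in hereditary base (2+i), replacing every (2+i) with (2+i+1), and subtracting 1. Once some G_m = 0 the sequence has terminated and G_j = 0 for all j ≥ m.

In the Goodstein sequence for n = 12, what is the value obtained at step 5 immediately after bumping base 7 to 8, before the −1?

134217868

12 —HB2→ 2^(2 + 1) + 2^2 —bump→ 3^(3 + 1) + 3^3 = 108 —(−1)→ 107
107 —HB3→ 3^(3 + 1) + 2·3^2 + 2·3 + 2 —bump→ 4^(4 + 1) + 2·4^2 + 2·4 + 2 = 1066 —(−1)→ 1065
1065 —HB4→ 4^(4 + 1) + 2·4^2 + 2·4 + 1 —bump→ 5^(5 + 1) + 2·5^2 + 2·5 + 1 = 15686 —(−1)→ 15685
15685 —HB5→ 5^(5 + 1) + 2·5^2 + 2·5 —bump→ 6^(6 + 1) + 2·6^2 + 2·6 = 280020 —(−1)→ 280019
280019 —HB6→ 6^(6 + 1) + 2·6^2 + 6 + 5 —bump→ 7^(7 + 1) + 2·7^2 + 7 + 5 = 5764911 —(−1)→ 5764910
5764910 —HB7→ 7^(7 + 1) + 2·7^2 + 7 + 4 —bump→ 8^(8 + 1) + 2·8^2 + 8 + 4 = 134217868 —(−1)→ 134217867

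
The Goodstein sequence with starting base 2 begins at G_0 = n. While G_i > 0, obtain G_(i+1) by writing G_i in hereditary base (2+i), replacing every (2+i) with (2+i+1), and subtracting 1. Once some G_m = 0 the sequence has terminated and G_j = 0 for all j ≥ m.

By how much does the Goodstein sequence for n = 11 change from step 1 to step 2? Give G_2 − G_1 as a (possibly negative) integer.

G_0 = 11. HB_2(11) = 2^(2 + 1) + 2 + 1. Bump = 85. G_1 = 84.
G_1 = 84. HB_3(84) = 3^(3 + 1) + 3. Bump = 1028. G_2 = 1027.

943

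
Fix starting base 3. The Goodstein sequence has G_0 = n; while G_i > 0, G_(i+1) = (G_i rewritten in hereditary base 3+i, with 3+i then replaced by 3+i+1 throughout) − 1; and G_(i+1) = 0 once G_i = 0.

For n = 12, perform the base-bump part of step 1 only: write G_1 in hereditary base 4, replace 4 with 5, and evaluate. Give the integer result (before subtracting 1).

28

G_0 = 12. HB_3(12) = 3^2 + 3. Bump = 20. G_1 = 19.
G_1 = 19. HB_4(19) = 4^2 + 3. Bump = 28. G_2 = 27.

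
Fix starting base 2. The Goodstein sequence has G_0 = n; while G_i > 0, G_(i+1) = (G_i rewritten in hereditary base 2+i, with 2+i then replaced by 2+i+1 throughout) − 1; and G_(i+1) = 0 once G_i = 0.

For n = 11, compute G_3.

15627

11 —HB2→ 2^(2 + 1) + 2 + 1 —bump→ 3^(3 + 1) + 3 + 1 = 85 —(−1)→ 84
84 —HB3→ 3^(3 + 1) + 3 —bump→ 4^(4 + 1) + 4 = 1028 —(−1)→ 1027
1027 —HB4→ 4^(4 + 1) + 3 —bump→ 5^(5 + 1) + 3 = 15628 —(−1)→ 15627
15627 —HB5→ 5^(5 + 1) + 2 —bump→ 6^(6 + 1) + 2 = 279938 —(−1)→ 279937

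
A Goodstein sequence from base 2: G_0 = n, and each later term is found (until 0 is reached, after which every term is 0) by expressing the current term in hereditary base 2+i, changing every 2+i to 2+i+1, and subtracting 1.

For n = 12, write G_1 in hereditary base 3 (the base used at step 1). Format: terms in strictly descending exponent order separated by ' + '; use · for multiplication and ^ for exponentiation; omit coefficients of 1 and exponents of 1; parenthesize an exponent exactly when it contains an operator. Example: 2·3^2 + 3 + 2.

base 2: 12 = 2^(2 + 1) + 2^2; at 3: 3^(3 + 1) + 3^3 = 108; next = 107
base 3: 107 = 3^(3 + 1) + 2·3^2 + 2·3 + 2; at 4: 4^(4 + 1) + 2·4^2 + 2·4 + 2 = 1066; next = 1065

3^(3 + 1) + 2·3^2 + 2·3 + 2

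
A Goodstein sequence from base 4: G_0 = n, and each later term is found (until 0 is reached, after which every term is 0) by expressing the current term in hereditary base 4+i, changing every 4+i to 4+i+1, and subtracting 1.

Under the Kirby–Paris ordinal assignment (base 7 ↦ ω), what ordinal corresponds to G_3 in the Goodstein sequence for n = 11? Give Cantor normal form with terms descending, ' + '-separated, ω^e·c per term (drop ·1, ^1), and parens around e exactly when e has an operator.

ω·2

i=0: 11 = 2·4 + 3 (b=4); 4→5: 2·5 + 3 = 13; 13−1 = 12
i=1: 12 = 2·5 + 2 (b=5); 5→6: 2·6 + 2 = 14; 14−1 = 13
i=2: 13 = 2·6 + 1 (b=6); 6→7: 2·7 + 1 = 15; 15−1 = 14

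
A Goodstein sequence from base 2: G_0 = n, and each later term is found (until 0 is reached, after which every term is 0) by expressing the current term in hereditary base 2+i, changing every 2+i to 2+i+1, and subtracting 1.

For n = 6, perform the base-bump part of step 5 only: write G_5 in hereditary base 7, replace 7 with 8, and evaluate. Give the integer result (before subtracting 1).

187244

i=0: 6 = 2^2 + 2 (b=2); 2→3: 3^3 + 3 = 30; 30−1 = 29
i=1: 29 = 3^3 + 2 (b=3); 3→4: 4^4 + 2 = 258; 258−1 = 257
i=2: 257 = 4^4 + 1 (b=4); 4→5: 5^5 + 1 = 3126; 3126−1 = 3125
i=3: 3125 = 5^5 (b=5); 5→6: 6^6 = 46656; 46656−1 = 46655
i=4: 46655 = 5·6^5 + 5·6^4 + 5·6^3 + 5·6^2 + 5·6 + 5 (b=6); 6→7: 5·7^5 + 5·7^4 + 5·7^3 + 5·7^2 + 5·7 + 5 = 98040; 98040−1 = 98039
i=5: 98039 = 5·7^5 + 5·7^4 + 5·7^3 + 5·7^2 + 5·7 + 4 (b=7); 7→8: 5·8^5 + 5·8^4 + 5·8^3 + 5·8^2 + 5·8 + 4 = 187244; 187244−1 = 187243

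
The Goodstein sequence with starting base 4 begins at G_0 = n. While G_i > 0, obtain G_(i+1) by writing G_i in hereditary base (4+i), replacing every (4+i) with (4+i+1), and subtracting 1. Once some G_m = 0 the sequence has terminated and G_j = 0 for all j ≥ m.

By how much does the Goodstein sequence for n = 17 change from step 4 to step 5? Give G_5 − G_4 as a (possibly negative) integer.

4

base 4: 17 = 4^2 + 1; at 5: 5^2 + 1 = 26; next = 25
base 5: 25 = 5^2; at 6: 6^2 = 36; next = 35
base 6: 35 = 5·6 + 5; at 7: 5·7 + 5 = 40; next = 39
base 7: 39 = 5·7 + 4; at 8: 5·8 + 4 = 44; next = 43
base 8: 43 = 5·8 + 3; at 9: 5·9 + 3 = 48; next = 47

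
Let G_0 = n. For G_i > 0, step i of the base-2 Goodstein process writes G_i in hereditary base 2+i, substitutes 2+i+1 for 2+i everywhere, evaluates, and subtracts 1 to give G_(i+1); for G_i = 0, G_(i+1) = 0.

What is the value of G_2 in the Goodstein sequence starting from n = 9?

G_0 = 9. HB_2(9) = 2^(2 + 1) + 1. Bump = 82. G_1 = 81.
G_1 = 81. HB_3(81) = 3^(3 + 1). Bump = 1024. G_2 = 1023.
G_2 = 1023. HB_4(1023) = 3·4^4 + 3·4^3 + 3·4^2 + 3·4 + 3. Bump = 9843. G_3 = 9842.

1023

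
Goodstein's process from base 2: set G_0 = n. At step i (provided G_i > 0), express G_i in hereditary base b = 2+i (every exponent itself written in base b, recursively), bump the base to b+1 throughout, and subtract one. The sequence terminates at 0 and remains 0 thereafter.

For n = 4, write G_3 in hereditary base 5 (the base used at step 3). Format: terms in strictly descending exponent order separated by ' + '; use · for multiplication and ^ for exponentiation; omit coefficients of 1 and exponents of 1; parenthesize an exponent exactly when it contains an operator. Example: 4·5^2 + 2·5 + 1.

2·5^2 + 2·5

step 0: 4 = 2^2; sub 3 for 2: 3^3; = 27; G_1 = 27−1 = 26
step 1: 26 = 2·3^2 + 2·3 + 2; sub 4 for 3: 2·4^2 + 2·4 + 2; = 42; G_2 = 42−1 = 41
step 2: 41 = 2·4^2 + 2·4 + 1; sub 5 for 4: 2·5^2 + 2·5 + 1; = 61; G_3 = 61−1 = 60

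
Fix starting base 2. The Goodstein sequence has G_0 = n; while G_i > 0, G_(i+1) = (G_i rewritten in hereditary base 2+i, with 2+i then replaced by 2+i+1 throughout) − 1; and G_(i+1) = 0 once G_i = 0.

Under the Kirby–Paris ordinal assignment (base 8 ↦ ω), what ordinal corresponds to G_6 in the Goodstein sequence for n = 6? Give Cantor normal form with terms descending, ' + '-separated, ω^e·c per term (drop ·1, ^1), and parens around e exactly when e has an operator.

ω^5·5 + ω^4·5 + ω^3·5 + ω^2·5 + ω·5 + 3

(0) 6|_2 = 2^2 + 2 ↦ 3^3 + 3|_3 = 30 ⇒ 29
(1) 29|_3 = 3^3 + 2 ↦ 4^4 + 2|_4 = 258 ⇒ 257
(2) 257|_4 = 4^4 + 1 ↦ 5^5 + 1|_5 = 3126 ⇒ 3125
(3) 3125|_5 = 5^5 ↦ 6^6|_6 = 46656 ⇒ 46655
(4) 46655|_6 = 5·6^5 + 5·6^4 + 5·6^3 + 5·6^2 + 5·6 + 5 ↦ 5·7^5 + 5·7^4 + 5·7^3 + 5·7^2 + 5·7 + 5|_7 = 98040 ⇒ 98039
(5) 98039|_7 = 5·7^5 + 5·7^4 + 5·7^3 + 5·7^2 + 5·7 + 4 ↦ 5·8^5 + 5·8^4 + 5·8^3 + 5·8^2 + 5·8 + 4|_8 = 187244 ⇒ 187243
(6) 187243|_8 = 5·8^5 + 5·8^4 + 5·8^3 + 5·8^2 + 5·8 + 3 ↦ 5·9^5 + 5·9^4 + 5·9^3 + 5·9^2 + 5·9 + 3|_9 = 332148 ⇒ 332147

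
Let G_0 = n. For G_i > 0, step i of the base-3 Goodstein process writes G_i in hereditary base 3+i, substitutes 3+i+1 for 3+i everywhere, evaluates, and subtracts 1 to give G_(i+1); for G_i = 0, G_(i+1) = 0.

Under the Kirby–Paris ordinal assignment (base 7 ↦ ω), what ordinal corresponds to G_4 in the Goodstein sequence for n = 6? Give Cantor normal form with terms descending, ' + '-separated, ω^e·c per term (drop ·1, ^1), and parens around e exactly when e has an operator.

base 3: 6 = 2·3; at 4: 2·4 = 8; next = 7
base 4: 7 = 4 + 3; at 5: 5 + 3 = 8; next = 7
base 5: 7 = 5 + 2; at 6: 6 + 2 = 8; next = 7
base 6: 7 = 6 + 1; at 7: 7 + 1 = 8; next = 7
base 7: 7 = 7; at 8: 8 = 8; next = 7

ω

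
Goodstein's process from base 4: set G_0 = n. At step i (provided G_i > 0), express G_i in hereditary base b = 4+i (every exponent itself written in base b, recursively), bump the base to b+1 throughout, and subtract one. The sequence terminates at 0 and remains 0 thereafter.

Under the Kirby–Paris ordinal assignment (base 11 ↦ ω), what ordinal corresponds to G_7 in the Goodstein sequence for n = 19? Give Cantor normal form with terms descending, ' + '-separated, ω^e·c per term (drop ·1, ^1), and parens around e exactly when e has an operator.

ω·7 + 4

(0) 19|_4 = 4^2 + 3 ↦ 5^2 + 3|_5 = 28 ⇒ 27
(1) 27|_5 = 5^2 + 2 ↦ 6^2 + 2|_6 = 38 ⇒ 37
(2) 37|_6 = 6^2 + 1 ↦ 7^2 + 1|_7 = 50 ⇒ 49
(3) 49|_7 = 7^2 ↦ 8^2|_8 = 64 ⇒ 63
(4) 63|_8 = 7·8 + 7 ↦ 7·9 + 7|_9 = 70 ⇒ 69
(5) 69|_9 = 7·9 + 6 ↦ 7·10 + 6|_10 = 76 ⇒ 75
(6) 75|_10 = 7·10 + 5 ↦ 7·11 + 5|_11 = 82 ⇒ 81
(7) 81|_11 = 7·11 + 4 ↦ 7·12 + 4|_12 = 88 ⇒ 87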